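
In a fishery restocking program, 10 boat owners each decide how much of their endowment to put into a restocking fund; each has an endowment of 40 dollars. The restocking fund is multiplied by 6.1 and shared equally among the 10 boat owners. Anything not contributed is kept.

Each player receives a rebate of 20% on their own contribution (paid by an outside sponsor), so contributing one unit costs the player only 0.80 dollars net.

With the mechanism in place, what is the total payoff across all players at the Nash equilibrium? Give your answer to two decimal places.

With the mechanism, a contributed unit returns (6.1/10) / 0.80 = 0.7625 per unit of net cost — still below 1 — so contributing 0 remains dominant for every player.
Everyone keeps their endowment and the group total is 10 × 40 = 400.

400.00 dollars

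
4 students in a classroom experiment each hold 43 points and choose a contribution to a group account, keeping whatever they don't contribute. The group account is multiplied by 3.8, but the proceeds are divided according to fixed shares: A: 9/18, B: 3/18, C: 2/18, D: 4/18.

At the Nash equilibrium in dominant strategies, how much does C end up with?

Player j's private return per contributed unit is 3.8 × (j's share). Contributing is weakly dominant for j when that share is at least 1/3.8 = 0.2632, and contributing 0 is dominant otherwise.
Only A (9/18) clears that bar, contributing 43; the remaining 3 contribute 0. Total contributed: 43.
C keeps 43 and receives 3.8 × 43 × 2/18 = 18.16 from the group account, for a payoff of 61.16.

61.16 points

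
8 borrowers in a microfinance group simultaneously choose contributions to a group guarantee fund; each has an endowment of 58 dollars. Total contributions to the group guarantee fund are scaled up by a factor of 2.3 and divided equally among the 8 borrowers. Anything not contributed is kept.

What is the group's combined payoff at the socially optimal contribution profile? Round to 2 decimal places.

Each contributed unit returns 2.300 to the group as a whole (0.2875 to each of 8 players), which exceeds 1, so the social optimum is full contribution: group total = 2.300 × 464 = 1067.20.

1067.20 dollars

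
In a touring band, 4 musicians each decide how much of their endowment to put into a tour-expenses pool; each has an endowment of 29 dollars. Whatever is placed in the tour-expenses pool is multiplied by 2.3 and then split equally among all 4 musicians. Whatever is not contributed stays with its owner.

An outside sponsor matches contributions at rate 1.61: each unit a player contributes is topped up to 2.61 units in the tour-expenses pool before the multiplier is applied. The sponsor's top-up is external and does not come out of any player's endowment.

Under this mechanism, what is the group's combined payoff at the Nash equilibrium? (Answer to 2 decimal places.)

The effective private return per unit is now 2.3 × 2.61 / 4 = 1.5008 > 1, so every player's dominant strategy flips to full contribution.
At the Nash equilibrium everyone contributes 29. Group total payoff = 2.3 × 2.61 × 116 = 696.35.

696.35 dollars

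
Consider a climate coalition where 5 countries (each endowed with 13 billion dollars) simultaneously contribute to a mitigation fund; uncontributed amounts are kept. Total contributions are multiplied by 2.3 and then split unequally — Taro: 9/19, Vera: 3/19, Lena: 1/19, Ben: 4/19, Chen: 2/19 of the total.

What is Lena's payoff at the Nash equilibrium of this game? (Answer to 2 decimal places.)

14.57 billion dollars

A player with share s gets back 2.3·s per unit contributed, so full contribution is dominant for anyone with s > 1/2.3 = 0.4348 and zero contribution is dominant for anyone below.
Taro alone (share 9/19) is above the threshold, contributing 13; the remaining 4 contribute 0. Total contributed: 13.
Lena keeps 13 and receives 2.3 × 13 × 1/19 = 1.57 from the mitigation fund, for a payoff of 14.57.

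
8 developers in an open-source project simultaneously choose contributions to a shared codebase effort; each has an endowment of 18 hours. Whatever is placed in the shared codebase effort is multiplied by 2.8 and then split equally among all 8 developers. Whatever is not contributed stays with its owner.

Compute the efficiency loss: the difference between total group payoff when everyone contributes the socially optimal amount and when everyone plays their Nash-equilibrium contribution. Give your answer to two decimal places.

259.20 hours

Each contributed unit returns 2.8/8 = 0.3500 to its contributor — below 1 — so contributing 0 is dominant for every player. At the Nash equilibrium everyone keeps their 18, and the group total is 8 × 18 = 144.
Each contributed unit returns 2.800 to the group as a whole (0.3500 to each of 8 players), which exceeds 1, so the social optimum is full contribution: group total = 2.800 × 144 = 403.20.
Efficiency loss = 403.20 − 144 = 259.20.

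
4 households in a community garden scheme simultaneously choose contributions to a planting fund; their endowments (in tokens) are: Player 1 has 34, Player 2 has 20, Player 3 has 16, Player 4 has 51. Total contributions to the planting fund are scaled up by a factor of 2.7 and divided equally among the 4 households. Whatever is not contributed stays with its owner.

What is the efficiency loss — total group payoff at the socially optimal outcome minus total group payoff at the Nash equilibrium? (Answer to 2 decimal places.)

205.70 tokens

The private return per contributed unit is 2.7/4 = 0.6750 < 1 for every player regardless of endowment, so the Nash equilibrium is zero contribution and the group total is Σ E_j = 34 + 20 + 16 + 51 = 121.
Each contributed unit returns 2.700 to the group, so the social optimum is full contribution by everyone: group total = 2.700 × 121 = 326.70.
Efficiency loss = (2.700 − 1) × 121 = 205.70.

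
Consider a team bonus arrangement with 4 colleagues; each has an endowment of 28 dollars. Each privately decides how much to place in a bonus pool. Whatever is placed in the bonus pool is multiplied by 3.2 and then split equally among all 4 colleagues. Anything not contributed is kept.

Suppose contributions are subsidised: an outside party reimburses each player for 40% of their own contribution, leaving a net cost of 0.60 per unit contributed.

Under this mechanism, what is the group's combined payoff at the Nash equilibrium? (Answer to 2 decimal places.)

The effective private return per unit is now (3.2/4) / 0.60 = 1.3333 > 1, so every player's dominant strategy flips to full contribution.
At the Nash equilibrium everyone contributes 28. Group total payoff = 4 × (28 × 0.40 + 3.2 × 28) = 403.20.

403.20 dollars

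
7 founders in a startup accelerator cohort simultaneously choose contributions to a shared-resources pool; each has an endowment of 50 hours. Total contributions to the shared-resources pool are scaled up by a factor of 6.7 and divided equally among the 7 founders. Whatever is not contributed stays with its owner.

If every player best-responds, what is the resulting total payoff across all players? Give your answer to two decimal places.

Each contributed unit returns 6.7/7 = 0.9571 to its contributor — below 1 — so contributing 0 is dominant for every player. At the Nash equilibrium everyone keeps their 50, and the group total is 7 × 50 = 350.

350.00 hours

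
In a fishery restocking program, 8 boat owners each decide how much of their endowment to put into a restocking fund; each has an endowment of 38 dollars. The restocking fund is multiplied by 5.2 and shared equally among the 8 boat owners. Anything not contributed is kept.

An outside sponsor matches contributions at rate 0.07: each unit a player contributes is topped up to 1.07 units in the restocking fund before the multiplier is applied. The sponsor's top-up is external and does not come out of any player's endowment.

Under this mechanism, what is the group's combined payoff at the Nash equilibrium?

Even with the mechanism, each unit contributed returns only 5.2 × 1.07 / 8 = 0.6955 per unit of net cost, so contributing nothing is still dominant.
Everyone keeps their endowment and the group total is 8 × 38 = 304.

304.00 dollars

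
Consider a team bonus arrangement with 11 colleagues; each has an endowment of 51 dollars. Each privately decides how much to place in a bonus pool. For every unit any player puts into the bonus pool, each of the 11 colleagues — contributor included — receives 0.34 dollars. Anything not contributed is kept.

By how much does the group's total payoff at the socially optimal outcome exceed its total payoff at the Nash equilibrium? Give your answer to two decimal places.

1537.14 dollars

The private return per contributed unit is 0.34 < 1, so contributing 0 is dominant for every player. At the Nash equilibrium everyone keeps their 51, and the group total is 11 × 51 = 561.
Each contributed unit returns 3.740 to the group as a whole (0.34 to each of 11 players), which exceeds 1, so the social optimum is full contribution: group total = 3.740 × 561 = 2098.14.
Efficiency loss = 2098.14 − 561 = 1537.14.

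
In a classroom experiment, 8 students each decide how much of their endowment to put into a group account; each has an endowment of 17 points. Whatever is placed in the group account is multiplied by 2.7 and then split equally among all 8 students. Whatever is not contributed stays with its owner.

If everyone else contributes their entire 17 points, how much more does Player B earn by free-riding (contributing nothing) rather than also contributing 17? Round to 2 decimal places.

Switching from a contribution of 17 to 0 lets Player B keep an extra 17 points, but lowers the group account by 17, which costs Player B their own share of that drop: 2.7/8 × 17 = 5.74.
Net gain = 17 − 5.74 = 11.26. The private return per contributed unit (0.3375) is below 1, so free-riding is indeed the best response regardless of what the others do.

11.26 points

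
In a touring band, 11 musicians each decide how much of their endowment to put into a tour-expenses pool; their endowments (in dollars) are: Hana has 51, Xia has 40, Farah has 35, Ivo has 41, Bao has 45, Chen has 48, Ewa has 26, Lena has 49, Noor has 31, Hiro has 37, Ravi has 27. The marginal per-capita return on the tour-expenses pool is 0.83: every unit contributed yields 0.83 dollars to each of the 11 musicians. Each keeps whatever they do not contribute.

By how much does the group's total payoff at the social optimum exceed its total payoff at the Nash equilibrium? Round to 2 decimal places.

The private return per contributed unit is 0.83 < 1 for everyone, so the Nash equilibrium is zero contribution and the group total is Σ E_j = 51 + 40 + 35 + 41 + 45 + 48 + 26 + 49 + 31 + 37 + 27 = 430.
Each contributed unit returns 9.130 to the group, so the social optimum is full contribution by everyone: group total = 9.130 × 430 = 3925.90.
Efficiency loss = (9.130 − 1) × 430 = 3495.90.

3495.90 dollars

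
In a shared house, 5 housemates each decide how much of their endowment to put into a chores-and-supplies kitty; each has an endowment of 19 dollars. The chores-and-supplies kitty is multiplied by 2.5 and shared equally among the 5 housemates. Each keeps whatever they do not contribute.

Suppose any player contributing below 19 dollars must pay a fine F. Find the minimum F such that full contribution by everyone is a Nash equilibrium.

9.50 dollars

Given the others contribute fully, the best deviation is to contribute 0 (any partial contribution still incurs the fine and gives up units whose private return 0.5000 is below 1).
Deviating from 19 to 0 saves 19 dollars but forfeits the deviator's share of the drop in the chores-and-supplies kitty: 2.5/5 × 19 = 9.50.
So the deviation gain is 19 − 9.50 = 9.50, and the fine must be at least 9.50 dollars to wipe it out.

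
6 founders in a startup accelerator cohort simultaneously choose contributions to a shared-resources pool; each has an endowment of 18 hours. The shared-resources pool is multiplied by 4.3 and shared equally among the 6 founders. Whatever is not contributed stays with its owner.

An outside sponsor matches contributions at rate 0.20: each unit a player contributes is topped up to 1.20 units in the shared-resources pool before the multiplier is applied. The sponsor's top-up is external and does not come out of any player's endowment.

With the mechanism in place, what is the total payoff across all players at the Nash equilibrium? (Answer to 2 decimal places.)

With the mechanism, a contributed unit returns 4.3 × 1.20 / 6 = 0.8600 per unit of net cost — still below 1 — so contributing 0 remains dominant for every player.
Everyone keeps their endowment and the group total is 6 × 18 = 108.

108.00 hours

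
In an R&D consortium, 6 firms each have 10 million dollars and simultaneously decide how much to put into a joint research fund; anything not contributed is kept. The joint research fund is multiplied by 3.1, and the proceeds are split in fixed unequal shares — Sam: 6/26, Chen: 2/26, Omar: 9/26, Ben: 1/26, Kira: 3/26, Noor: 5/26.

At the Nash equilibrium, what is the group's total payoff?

For player j, contributing a unit is worthwhile iff 3.1 × (j's share) ≥ 1, i.e. iff j's share is at least 0.3226.
Omar alone (share 9/26) is above the threshold, contributing 10; the remaining 5 contribute 0. Total contributed: 10.
The joint research fund pays out 3.1 × 10 = 31.00 in total (split across the unequal shares, but the aggregate is all that matters for the group sum).
The 5 free-riders keep 10 each, adding 50. Group total = 50 + 31.00 = 81.00.

81.00 million dollars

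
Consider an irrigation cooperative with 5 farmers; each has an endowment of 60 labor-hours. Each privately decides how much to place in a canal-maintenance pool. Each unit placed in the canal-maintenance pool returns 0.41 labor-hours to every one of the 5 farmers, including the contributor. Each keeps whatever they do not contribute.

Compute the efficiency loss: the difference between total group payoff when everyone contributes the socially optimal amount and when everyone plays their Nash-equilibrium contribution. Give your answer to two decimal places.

315.00 labor-hours

The private return per contributed unit is 0.41 < 1, so contributing 0 is dominant for every player. At the Nash equilibrium everyone keeps their 60, and the group total is 5 × 60 = 300.
Each contributed unit returns 2.050 to the group as a whole (0.41 to each of 5 players), which exceeds 1, so the social optimum is full contribution: group total = 2.050 × 300 = 615.00.
Efficiency loss = 615.00 − 300 = 315.00.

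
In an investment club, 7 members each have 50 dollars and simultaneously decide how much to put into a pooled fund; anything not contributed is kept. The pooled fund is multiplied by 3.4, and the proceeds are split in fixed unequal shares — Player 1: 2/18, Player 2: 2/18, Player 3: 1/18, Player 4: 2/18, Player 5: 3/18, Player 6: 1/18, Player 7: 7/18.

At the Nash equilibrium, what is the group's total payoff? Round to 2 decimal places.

470.00 dollars

Each unit j contributes comes back to j as 3.4 × (j's share), so j prefers to contribute only if that share exceeds 1/3.4 = 0.2941; otherwise keeping the unit dominates.
The only share above 0.2941 is Player 7's 7/18, contributing 50; the remaining 6 contribute 0. Total contributed: 50.
The pooled fund pays out 3.4 × 50 = 170.00 in total (split across the unequal shares, but the aggregate is all that matters for the group sum).
The 6 free-riders keep 50 each, adding 300. Group total = 300 + 170.00 = 470.00.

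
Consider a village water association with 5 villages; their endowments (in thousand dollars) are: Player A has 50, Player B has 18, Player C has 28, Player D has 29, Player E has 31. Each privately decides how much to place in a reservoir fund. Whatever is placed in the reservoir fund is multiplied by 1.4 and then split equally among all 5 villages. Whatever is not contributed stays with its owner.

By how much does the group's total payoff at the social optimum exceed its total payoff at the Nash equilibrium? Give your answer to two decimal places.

62.40 thousand dollars

The private return per contributed unit is 1.4/5 = 0.2800 < 1 for every player regardless of endowment, so the Nash equilibrium is zero contribution and the group total is Σ E_j = 50 + 18 + 28 + 29 + 31 = 156.
Each contributed unit returns 1.400 to the group, so the social optimum is full contribution by everyone: group total = 1.400 × 156 = 218.40.
Efficiency loss = (1.400 − 1) × 156 = 62.40.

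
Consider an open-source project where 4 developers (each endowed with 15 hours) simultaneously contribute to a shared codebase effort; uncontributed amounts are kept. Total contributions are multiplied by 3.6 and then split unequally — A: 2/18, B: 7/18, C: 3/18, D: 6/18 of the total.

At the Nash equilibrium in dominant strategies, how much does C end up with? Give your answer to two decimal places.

33.00 hours

Each unit j contributes comes back to j as 3.6 × (j's share), so j prefers to contribute only if that share exceeds 1/3.6 = 0.2778; otherwise keeping the unit dominates.
The shares above 0.2778 belong to B and D, contributing 15 each; the remaining 2 contribute 0. Total contributed: 30.
C keeps 15 and receives 3.6 × 30 × 3/18 = 18.00 from the shared codebase effort, for a payoff of 33.00.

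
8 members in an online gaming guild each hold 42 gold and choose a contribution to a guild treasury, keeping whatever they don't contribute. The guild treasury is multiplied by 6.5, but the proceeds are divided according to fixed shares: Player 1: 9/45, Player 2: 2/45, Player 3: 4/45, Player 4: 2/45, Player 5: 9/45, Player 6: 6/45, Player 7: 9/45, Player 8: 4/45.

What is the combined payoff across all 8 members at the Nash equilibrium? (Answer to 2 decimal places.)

1029.00 gold

A player with share s gets back 6.5·s per unit contributed, so full contribution is dominant for anyone with s > 1/6.5 = 0.1538 and zero contribution is dominant for anyone below.
The shares above 0.1538 belong to Player 1, Player 5 and Player 7, contributing 42 each; the remaining 5 contribute 0. Total contributed: 126.
The guild treasury pays out 6.5 × 126 = 819.00 in total (split across the unequal shares, but the aggregate is all that matters for the group sum).
The 5 free-riders keep 42 each, adding 210. Group total = 210 + 819.00 = 1029.00.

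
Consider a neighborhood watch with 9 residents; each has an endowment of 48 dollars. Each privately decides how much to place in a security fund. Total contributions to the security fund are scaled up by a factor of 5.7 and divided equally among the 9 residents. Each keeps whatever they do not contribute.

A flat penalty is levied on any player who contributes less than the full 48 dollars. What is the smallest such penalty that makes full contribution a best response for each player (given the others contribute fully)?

Given the others contribute fully, the best deviation is to contribute 0 (any partial contribution still incurs the fine and gives up units whose private return 0.6333 is below 1).
Deviating from 48 to 0 saves 48 dollars but forfeits the deviator's share of the drop in the security fund: 5.7/9 × 48 = 30.40.
So the deviation gain is 48 − 30.40 = 17.60, and the fine must be at least 17.60 dollars to wipe it out.

17.60 dollars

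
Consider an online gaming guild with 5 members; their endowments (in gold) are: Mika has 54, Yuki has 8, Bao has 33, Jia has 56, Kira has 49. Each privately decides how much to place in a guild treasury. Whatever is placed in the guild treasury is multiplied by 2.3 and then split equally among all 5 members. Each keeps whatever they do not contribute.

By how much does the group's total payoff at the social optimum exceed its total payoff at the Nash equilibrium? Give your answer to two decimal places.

The private return per contributed unit is 2.3/5 = 0.4600 < 1 for every player regardless of endowment, so the Nash equilibrium is zero contribution and the group total is Σ E_j = 54 + 8 + 33 + 56 + 49 = 200.
Each contributed unit returns 2.300 to the group, so the social optimum is full contribution by everyone: group total = 2.300 × 200 = 460.00.
Efficiency loss = (2.300 − 1) × 200 = 260.00.

260.00 gold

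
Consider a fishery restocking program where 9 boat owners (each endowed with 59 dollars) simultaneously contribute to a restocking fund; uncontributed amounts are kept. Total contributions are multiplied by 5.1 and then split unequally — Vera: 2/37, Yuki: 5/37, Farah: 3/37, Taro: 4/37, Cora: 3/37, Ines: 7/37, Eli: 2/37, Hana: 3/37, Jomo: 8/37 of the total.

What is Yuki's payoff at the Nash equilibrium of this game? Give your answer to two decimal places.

Player j's private return per contributed unit is 5.1 × (j's share). Contributing is weakly dominant for j when that share is at least 1/5.1 = 0.1961, and contributing 0 is dominant otherwise.
Only Jomo (8/37) clears that bar, contributing 59; the remaining 8 contribute 0. Total contributed: 59.
Yuki keeps 59 and receives 5.1 × 59 × 5/37 = 40.66 from the restocking fund, for a payoff of 99.66.

99.66 dollars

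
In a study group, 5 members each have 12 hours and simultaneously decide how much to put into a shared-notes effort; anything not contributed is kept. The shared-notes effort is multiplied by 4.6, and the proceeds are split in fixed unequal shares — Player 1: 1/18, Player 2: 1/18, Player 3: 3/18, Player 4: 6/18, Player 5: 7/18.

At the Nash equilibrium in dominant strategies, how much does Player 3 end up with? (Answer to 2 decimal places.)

30.40 hours

A player with share s gets back 4.6·s per unit contributed, so full contribution is dominant for anyone with s > 1/4.6 = 0.2174 and zero contribution is dominant for anyone below.
Player 4 and Player 5 clear that bar, contributing 12 each; the remaining 3 contribute 0. Total contributed: 24.
Player 3 keeps 12 and receives 4.6 × 24 × 3/18 = 18.40 from the shared-notes effort, for a payoff of 30.40.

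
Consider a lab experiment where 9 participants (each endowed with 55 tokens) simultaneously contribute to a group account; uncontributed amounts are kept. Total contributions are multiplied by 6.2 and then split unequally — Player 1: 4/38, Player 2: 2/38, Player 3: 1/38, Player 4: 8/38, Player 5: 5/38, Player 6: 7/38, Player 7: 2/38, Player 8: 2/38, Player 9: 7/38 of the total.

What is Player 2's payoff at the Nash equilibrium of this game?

A player with share s gets back 6.2·s per unit contributed, so full contribution is dominant for anyone with s > 1/6.2 = 0.1613 and zero contribution is dominant for anyone below.
The shares above 0.1613 belong to Player 4, Player 6 and Player 9, contributing 55 each; the remaining 6 contribute 0. Total contributed: 165.
Player 2 keeps 55 and receives 6.2 × 165 × 2/38 = 53.84 from the group account, for a payoff of 108.84.

108.84 tokens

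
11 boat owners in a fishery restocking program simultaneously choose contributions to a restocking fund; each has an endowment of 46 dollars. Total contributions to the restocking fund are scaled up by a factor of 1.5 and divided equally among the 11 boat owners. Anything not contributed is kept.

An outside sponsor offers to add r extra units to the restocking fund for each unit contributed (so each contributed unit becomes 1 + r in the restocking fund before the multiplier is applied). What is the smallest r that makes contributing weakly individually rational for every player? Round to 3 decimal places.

6.333

With matching at rate r, one contributed unit becomes (1 + r) in the restocking fund and returns 1.5 × (1 + r) / 11 to the contributor.
Setting this equal to 1: 1 + r = 11/1.5 = 7.3333.
So the minimum matching rate is r = 7.3333 − 1 = 6.333.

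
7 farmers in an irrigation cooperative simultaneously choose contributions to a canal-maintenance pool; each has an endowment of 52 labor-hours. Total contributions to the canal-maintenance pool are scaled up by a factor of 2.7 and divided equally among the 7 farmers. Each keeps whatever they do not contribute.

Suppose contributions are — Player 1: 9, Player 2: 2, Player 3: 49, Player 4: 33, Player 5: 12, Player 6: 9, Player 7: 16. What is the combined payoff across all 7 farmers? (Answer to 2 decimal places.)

Total contributed: 9 + 2 + 49 + 33 + 12 + 9 + 16 = 130; total kept: 7 × 52 − 130 = 234.
The canal-maintenance pool pays out 2.7 × 130 = 351.00 in aggregate.
Group total = 234 + 351.00 = 585.00.

585.00 labor-hours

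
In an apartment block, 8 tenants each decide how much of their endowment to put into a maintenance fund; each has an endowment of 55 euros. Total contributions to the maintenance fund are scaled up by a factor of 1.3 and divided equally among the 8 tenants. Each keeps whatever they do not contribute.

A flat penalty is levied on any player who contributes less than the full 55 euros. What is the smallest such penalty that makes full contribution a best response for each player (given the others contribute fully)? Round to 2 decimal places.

Given the others contribute fully, the best deviation is to contribute 0 (any partial contribution still incurs the fine and gives up units whose private return 0.1625 is below 1).
Deviating from 55 to 0 saves 55 euros but forfeits the deviator's share of the drop in the maintenance fund: 1.3/8 × 55 = 8.94.
So the deviation gain is 55 − 8.94 = 46.06, and the fine must be at least 46.06 euros to wipe it out.

46.06 euros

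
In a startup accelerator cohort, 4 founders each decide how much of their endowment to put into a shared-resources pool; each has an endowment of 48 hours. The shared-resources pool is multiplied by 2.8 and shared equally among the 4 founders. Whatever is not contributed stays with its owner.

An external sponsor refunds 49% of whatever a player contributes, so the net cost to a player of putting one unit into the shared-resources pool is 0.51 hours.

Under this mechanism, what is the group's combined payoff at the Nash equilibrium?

Under the mechanism each unit contributed yields (2.8/4) / 0.51 = 1.3725 back to its contributor per unit of net cost, which exceeds 1, making full contribution the dominant choice for everyone.
At the Nash equilibrium everyone contributes 48. Group total payoff = 4 × (48 × 0.49 + 2.8 × 48) = 631.68.

631.68 hours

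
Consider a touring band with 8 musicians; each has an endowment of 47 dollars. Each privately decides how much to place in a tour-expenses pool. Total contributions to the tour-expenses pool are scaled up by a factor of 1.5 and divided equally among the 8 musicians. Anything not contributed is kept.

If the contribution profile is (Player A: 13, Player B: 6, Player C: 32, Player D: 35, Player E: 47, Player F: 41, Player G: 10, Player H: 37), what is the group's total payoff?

Total contributed: 13 + 6 + 32 + 35 + 47 + 41 + 10 + 37 = 221; total kept: 8 × 47 − 221 = 155.
The tour-expenses pool pays out 1.5 × 221 = 331.50 in aggregate.
Group total = 155 + 331.50 = 486.50.

486.50 dollars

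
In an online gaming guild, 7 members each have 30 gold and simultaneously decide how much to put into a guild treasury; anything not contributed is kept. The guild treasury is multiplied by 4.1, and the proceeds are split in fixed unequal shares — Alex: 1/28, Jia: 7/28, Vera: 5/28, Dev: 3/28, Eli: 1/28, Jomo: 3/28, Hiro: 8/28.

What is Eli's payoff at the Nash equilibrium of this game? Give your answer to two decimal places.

38.79 gold

Each unit j contributes comes back to j as 4.1 × (j's share), so j prefers to contribute only if that share exceeds 1/4.1 = 0.2439; otherwise keeping the unit dominates.
The shares above 0.2439 belong to Jia and Hiro, contributing 30 each; the remaining 5 contribute 0. Total contributed: 60.
Eli keeps 30 and receives 4.1 × 60 × 1/28 = 8.79 from the guild treasury, for a payoff of 38.79.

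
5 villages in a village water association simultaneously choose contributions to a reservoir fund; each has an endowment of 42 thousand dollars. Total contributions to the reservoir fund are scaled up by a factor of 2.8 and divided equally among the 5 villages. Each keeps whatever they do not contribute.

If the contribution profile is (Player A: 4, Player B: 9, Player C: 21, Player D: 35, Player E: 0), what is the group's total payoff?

334.20 thousand dollars

Total contributed: 4 + 9 + 21 + 35 + 0 = 69; total kept: 5 × 42 − 69 = 141.
The reservoir fund pays out 2.8 × 69 = 193.20 in aggregate.
Group total = 141 + 193.20 = 334.20.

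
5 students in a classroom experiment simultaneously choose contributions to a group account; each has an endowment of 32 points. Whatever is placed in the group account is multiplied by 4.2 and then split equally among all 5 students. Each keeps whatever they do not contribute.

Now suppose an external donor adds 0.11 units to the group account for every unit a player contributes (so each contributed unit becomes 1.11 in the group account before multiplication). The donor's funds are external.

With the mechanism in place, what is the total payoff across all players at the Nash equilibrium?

160.00 points

With the mechanism, a contributed unit returns 4.2 × 1.11 / 5 = 0.9324 per unit of net cost — still below 1 — so contributing 0 remains dominant for every player.
At the Nash equilibrium no one contributes; group total payoff = 5 × 32 = 160.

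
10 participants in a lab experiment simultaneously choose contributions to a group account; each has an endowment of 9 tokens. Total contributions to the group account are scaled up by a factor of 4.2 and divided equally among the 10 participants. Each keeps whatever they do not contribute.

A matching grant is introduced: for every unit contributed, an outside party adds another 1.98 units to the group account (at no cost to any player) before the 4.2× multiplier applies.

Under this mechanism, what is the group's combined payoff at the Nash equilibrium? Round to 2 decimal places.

1126.44 tokens

The effective private return per unit is now 4.2 × 2.98 / 10 = 1.2516 > 1, so every player's dominant strategy flips to full contribution.
At the Nash equilibrium everyone contributes 9. Group total payoff = 4.2 × 2.98 × 90 = 1126.44.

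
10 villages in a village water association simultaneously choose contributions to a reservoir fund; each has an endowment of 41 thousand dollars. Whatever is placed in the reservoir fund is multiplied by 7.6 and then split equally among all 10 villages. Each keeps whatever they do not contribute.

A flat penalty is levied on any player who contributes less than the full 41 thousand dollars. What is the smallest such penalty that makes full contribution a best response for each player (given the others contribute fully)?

Given the others contribute fully, the best deviation is to contribute 0 (any partial contribution still incurs the fine and gives up units whose private return 0.7600 is below 1).
Deviating from 41 to 0 saves 41 thousand dollars but forfeits the deviator's share of the drop in the reservoir fund: 7.6/10 × 41 = 31.16.
So the deviation gain is 41 − 31.16 = 9.84, and the fine must be at least 9.84 thousand dollars to wipe it out.

9.84 thousand dollars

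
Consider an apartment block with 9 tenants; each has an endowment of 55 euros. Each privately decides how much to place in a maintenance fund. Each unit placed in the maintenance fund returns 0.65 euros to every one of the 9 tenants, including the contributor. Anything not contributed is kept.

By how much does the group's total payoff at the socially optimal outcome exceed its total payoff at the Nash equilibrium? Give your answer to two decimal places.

2400.75 euros

The private return per contributed unit is 0.65 < 1, so contributing 0 is dominant for every player. At the Nash equilibrium everyone keeps their 55, and the group total is 9 × 55 = 495.
Each contributed unit returns 5.850 to the group as a whole (0.65 to each of 9 players), which exceeds 1, so the social optimum is full contribution: group total = 5.850 × 495 = 2895.75.
Efficiency loss = 2895.75 − 495 = 2400.75.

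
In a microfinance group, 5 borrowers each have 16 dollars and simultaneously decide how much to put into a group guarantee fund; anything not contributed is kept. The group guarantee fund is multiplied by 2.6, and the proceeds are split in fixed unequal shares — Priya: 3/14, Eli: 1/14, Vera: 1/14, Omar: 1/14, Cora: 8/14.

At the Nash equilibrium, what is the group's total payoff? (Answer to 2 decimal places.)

Player j's private return per contributed unit is 2.6 × (j's share). Contributing is weakly dominant for j when that share is at least 1/2.6 = 0.3846, and contributing 0 is dominant otherwise.
The only share above 0.3846 is Cora's 8/14, contributing 16; the remaining 4 contribute 0. Total contributed: 16.
The group guarantee fund pays out 2.6 × 16 = 41.60 in total (split across the unequal shares, but the aggregate is all that matters for the group sum).
The 4 free-riders keep 16 each, adding 64. Group total = 64 + 41.60 = 105.60.

105.60 dollars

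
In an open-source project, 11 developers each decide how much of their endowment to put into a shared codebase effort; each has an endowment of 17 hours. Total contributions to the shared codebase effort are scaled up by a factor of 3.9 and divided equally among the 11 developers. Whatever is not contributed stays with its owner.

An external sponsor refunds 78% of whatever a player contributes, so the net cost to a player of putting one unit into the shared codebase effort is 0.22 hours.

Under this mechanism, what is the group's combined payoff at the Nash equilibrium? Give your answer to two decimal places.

The effective private return per unit is now (3.9/11) / 0.22 = 1.6116 > 1, so every player's dominant strategy flips to full contribution.
At the Nash equilibrium everyone contributes 17. Group total payoff = 11 × (17 × 0.78 + 3.9 × 17) = 875.16.

875.16 hours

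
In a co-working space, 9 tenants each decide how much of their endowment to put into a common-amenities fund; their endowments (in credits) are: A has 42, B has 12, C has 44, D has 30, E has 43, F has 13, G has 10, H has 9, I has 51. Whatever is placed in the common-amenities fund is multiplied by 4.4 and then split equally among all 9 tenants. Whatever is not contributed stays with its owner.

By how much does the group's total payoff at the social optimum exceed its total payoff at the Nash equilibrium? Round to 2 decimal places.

863.60 credits

The private return per contributed unit is 4.4/9 = 0.4889 < 1 for every player regardless of endowment, so the Nash equilibrium is zero contribution and the group total is Σ E_j = 42 + 12 + 44 + 30 + 43 + 13 + 10 + 9 + 51 = 254.
Each contributed unit returns 4.400 to the group, so the social optimum is full contribution by everyone: group total = 4.400 × 254 = 1117.60.
Efficiency loss = (4.400 − 1) × 254 = 863.60.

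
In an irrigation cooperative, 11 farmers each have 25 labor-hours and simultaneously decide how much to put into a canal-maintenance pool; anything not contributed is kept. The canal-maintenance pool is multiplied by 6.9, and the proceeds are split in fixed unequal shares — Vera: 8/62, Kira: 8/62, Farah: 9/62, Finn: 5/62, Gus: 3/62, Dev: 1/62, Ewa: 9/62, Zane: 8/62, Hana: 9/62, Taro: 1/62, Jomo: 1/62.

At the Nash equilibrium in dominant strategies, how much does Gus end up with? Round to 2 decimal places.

A player with share s gets back 6.9·s per unit contributed, so full contribution is dominant for anyone with s > 1/6.9 = 0.1449 and zero contribution is dominant for anyone below.
The shares above 0.1449 belong to Farah, Ewa and Hana, contributing 25 each; the remaining 8 contribute 0. Total contributed: 75.
Gus keeps 25 and receives 6.9 × 75 × 3/62 = 25.04 from the canal-maintenance pool, for a payoff of 50.04.

50.04 labor-hours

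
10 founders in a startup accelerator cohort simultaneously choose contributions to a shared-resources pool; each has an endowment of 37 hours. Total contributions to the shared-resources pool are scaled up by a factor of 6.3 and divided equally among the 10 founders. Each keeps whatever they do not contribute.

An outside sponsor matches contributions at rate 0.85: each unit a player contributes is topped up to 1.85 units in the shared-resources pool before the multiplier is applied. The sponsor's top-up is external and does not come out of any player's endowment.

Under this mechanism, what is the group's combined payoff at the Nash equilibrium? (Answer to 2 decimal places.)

Under the mechanism each unit contributed yields 6.3 × 1.85 / 10 = 1.1655 back to its contributor per unit of net cost, which exceeds 1, making full contribution the dominant choice for everyone.
So the Nash equilibrium is full contribution by all 10; the group earns 6.3 × 1.85 × 370 = 4312.35.

4312.35 hours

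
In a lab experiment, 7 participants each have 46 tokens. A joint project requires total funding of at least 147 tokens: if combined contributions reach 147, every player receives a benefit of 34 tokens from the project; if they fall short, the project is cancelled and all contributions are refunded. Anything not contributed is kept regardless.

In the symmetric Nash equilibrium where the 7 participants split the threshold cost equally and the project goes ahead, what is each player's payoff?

59 tokens

Equal share of the threshold: 147/7 = 21.
At this profile no one gains by cutting their contribution: any cut drops the total below 147, the project is cancelled, contributions are refunded, and the deviator ends with 46, which is less than 46 − 21 + 34 = 59. Contributing more than 21 just wastes the excess. So contributing exactly 21 is a best response.
Each player's payoff: 46 − 21 + 34 = 59.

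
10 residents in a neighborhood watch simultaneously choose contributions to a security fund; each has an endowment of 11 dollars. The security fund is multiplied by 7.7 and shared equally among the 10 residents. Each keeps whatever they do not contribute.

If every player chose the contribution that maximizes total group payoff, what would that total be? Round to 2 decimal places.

847.00 dollars

Each contributed unit returns 7.700 to the group as a whole (0.7700 to each of 10 players), which exceeds 1, so the social optimum is full contribution: group total = 7.700 × 110 = 847.00.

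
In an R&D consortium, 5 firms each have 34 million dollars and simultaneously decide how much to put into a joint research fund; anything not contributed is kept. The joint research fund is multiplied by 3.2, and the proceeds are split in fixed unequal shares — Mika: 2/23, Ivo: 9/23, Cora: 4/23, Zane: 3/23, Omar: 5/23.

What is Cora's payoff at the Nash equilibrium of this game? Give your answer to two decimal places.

Player j's private return per contributed unit is 3.2 × (j's share). Contributing is weakly dominant for j when that share is at least 1/3.2 = 0.3125, and contributing 0 is dominant otherwise.
The only share above 0.3125 is Ivo's 9/23, contributing 34; the remaining 4 contribute 0. Total contributed: 34.
Cora keeps 34 and receives 3.2 × 34 × 4/23 = 18.92 from the joint research fund, for a payoff of 52.92.

52.92 million dollars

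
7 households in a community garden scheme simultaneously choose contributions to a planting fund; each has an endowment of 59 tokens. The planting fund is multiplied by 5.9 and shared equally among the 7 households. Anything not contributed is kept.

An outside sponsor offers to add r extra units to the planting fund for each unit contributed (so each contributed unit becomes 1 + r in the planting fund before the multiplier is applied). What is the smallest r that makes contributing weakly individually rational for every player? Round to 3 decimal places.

0.186

With matching at rate r, one contributed unit becomes (1 + r) in the planting fund and returns 5.9 × (1 + r) / 7 to the contributor.
Setting this equal to 1: 1 + r = 7/5.9 = 1.1864.
So the minimum matching rate is r = 1.1864 − 1 = 0.186.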